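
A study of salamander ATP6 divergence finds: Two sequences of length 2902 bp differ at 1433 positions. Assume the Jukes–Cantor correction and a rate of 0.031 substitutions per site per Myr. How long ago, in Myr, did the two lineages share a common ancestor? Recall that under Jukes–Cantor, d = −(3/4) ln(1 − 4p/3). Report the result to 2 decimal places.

p = 1433/2902 ≈ 0.493797.
d = −(3/4) ln(1 − 4p/3) = −0.75 ln(1 − 0.658396) = −0.75 ln(0.341604)
  = −0.75 × (-1.074103) = 0.805577 substitutions/site.
Under a molecular clock d = 2μt, so t = d/(2μ) = 0.805577 / (2 × 0.031) = 12.99 Myr.

12.99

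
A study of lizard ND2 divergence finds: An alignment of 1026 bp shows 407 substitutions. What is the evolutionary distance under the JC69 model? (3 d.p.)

p = 407/1026 ≈ 0.396686.
d = −(3/4) ln(1 − 4p/3) = −0.75 ln(1 − 0.528915) = −0.75 ln(0.471085)
  = −0.75 × (-0.752717) = 0.564538 substitutions/site.

0.565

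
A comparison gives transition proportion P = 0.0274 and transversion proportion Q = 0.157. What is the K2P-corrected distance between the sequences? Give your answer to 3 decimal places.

0.213

Under the Kimura two-parameter model, d = −½ ln(1 − 2P − Q) − ¼ ln(1 − 2Q).
1 − 2P − Q = 0.7882, giving −½ ln(0.7882) = 0.119002.
1 − 2Q = 0.686, giving −¼ ln(0.686) = 0.094219.
d = 0.119002 + 0.094219 = 0.213221.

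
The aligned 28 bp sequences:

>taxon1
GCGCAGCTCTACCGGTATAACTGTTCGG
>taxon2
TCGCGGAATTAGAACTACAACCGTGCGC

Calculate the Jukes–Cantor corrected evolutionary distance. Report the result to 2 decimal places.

0.72

The sequences differ at 13 of 28 sites, so p = 13/28 ≈ 0.464286.
d = −(3/4) ln(1 − 4p/3) = −0.75 ln(1 − 0.619048) = −0.75 ln(0.380952)
  = −0.75 × (-0.965082) = 0.723812 substitutions/site.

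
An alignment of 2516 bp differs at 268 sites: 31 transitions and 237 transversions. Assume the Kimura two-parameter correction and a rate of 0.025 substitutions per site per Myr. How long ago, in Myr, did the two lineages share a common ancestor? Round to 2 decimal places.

P = 31/2516 ≈ 0.012321 and Q = 237/2516 ≈ 0.094197.
Under the Kimura two-parameter model, d = −½ ln(1 − 2P − Q) − ¼ ln(1 − 2Q).
1 − 2P − Q = 0.881161, giving −½ ln(0.881161) = 0.063257.
1 − 2Q = 0.811606, giving −¼ ln(0.811606) = 0.052185.
d = 0.063257 + 0.052185 = 0.115442.
Under a molecular clock d = 2μt, so t = d/(2μ) = 0.115442 / (2 × 0.025) = 2.31 Myr.

2.31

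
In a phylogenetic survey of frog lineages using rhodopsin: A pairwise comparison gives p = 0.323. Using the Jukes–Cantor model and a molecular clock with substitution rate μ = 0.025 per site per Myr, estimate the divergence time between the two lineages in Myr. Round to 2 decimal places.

d = −(3/4) ln(1 − 4p/3) = −0.75 ln(1 − 0.430667) = −0.75 ln(0.569333)
  = −0.75 × (-0.563290) = 0.422468 substitutions/site.
Under a molecular clock d = 2μt, so t = d/(2μ) = 0.422468 / (2 × 0.025) = 8.45 Myr.

8.45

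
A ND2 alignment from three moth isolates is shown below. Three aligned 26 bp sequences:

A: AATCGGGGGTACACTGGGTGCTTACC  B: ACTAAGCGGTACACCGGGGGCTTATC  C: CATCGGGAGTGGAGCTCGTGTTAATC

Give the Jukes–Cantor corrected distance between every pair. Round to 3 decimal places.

d(A,B) = 0.334, d(A,C) = 0.623, d(B,C) = 0.949

A–B: 7/26 sites differ → p ≈ 0.269231, d = −0.75 ln(1 − 0.358975) = 0.333515 ≈ 0.334.
A–C: 11/26 sites differ → p ≈ 0.423077, d = −0.75 ln(1 − 0.564103) = 0.622762 ≈ 0.623.
B–C: 14/26 sites differ → p ≈ 0.538462, d = −0.75 ln(1 − 0.717949) = 0.949251 ≈ 0.949.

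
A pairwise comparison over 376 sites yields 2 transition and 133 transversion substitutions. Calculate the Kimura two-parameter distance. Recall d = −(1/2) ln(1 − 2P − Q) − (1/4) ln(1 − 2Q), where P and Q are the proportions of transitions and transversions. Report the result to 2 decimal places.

P = 2/376 ≈ 0.005319 and Q = 133/376 ≈ 0.353723.
Under the Kimura two-parameter model, d = −½ ln(1 − 2P − Q) − ¼ ln(1 − 2Q).
1 − 2P − Q = 0.635639, giving −½ ln(0.635639) = 0.226562.
1 − 2Q = 0.292554, giving −¼ ln(0.292554) = 0.307277.
d = 0.226562 + 0.307277 = 0.533839.

0.53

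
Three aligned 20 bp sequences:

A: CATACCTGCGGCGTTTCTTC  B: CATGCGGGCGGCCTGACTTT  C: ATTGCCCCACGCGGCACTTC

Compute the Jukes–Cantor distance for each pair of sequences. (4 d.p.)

d(A,B) = 0.4715, d(A,C) = 0.8240, d(B,C) = 0.9913

A–B: 7/20 sites differ → p = 0.35, d = −0.75 ln(1 − 0.466667) = 0.471457 ≈ 0.4715.
A–C: 10/20 sites differ → p = 0.5, d = −0.75 ln(1 − 0.666667) = 0.823960 ≈ 0.8240.
B–C: 11/20 sites differ → p = 0.55, d = −0.75 ln(1 − 0.733333) = 0.991316 ≈ 0.9913.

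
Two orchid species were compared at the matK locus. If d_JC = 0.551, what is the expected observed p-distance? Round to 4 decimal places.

0.3903

p = (3/4)(1 − e^(−4d/3)) = 0.75 × (1 − e^(-0.734667)) = 0.75 × (1 − 0.479665) = 0.390251.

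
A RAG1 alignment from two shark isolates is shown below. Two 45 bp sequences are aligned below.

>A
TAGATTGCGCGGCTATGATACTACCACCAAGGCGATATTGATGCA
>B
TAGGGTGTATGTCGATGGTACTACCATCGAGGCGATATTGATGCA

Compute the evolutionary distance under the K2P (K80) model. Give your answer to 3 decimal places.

0.273

Of 45 sites, 7 differences are transitions and 3 are transversions, so P = 7/45 ≈ 0.155556 and Q = 3/45 ≈ 0.066667.
Under the Kimura two-parameter model, d = −½ ln(1 − 2P − Q) − ¼ ln(1 − 2Q).
1 − 2P − Q = 0.622221, giving −½ ln(0.622221) = 0.237230.
1 − 2Q = 0.866666, giving −¼ ln(0.866666) = 0.035775.
d = 0.237230 + 0.035775 = 0.273005.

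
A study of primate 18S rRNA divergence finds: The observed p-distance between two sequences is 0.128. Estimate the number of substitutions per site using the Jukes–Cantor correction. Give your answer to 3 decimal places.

d = −(3/4) ln(1 − 4p/3) = −0.75 ln(1 − 0.170667) = −0.75 ln(0.829333)
  = −0.75 × (-0.187134) = 0.140351 substitutions/site.

0.140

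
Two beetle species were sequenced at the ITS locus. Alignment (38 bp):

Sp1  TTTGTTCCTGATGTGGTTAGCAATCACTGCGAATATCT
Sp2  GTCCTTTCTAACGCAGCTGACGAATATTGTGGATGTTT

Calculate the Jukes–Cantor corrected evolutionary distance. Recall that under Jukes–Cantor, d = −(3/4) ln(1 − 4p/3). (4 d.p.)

0.8240

The sequences differ at 19 of 38 sites, so p = 19/38 = 0.5.
d = −(3/4) ln(1 − 4p/3) = −0.75 ln(1 − 0.666667) = −0.75 ln(0.333333)
  = −0.75 × (-1.098613) = 0.823960 substitutions/site.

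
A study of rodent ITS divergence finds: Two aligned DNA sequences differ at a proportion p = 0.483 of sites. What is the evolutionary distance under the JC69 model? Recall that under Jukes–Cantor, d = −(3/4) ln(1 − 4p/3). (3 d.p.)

d = −(3/4) ln(1 − 4p/3) = −0.75 ln(1 − 0.644) = −0.75 ln(0.356)
  = −0.75 × (-1.032825) = 0.774619 substitutions/site.

0.775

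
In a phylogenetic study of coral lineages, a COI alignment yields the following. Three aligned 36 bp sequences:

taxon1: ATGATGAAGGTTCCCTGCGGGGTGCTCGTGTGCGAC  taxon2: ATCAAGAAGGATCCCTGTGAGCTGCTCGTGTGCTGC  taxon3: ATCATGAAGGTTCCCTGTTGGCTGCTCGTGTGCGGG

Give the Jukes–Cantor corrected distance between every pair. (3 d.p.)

d(taxon1,taxon2) = 0.264, d(taxon1,taxon3) = 0.188, d(taxon2,taxon3) = 0.188

taxon1–taxon2: 8/36 sites differ → p ≈ 0.222222, d = −0.75 ln(1 − 0.296296) = 0.263548 ≈ 0.264.
taxon1–taxon3: 6/36 sites differ → p ≈ 0.166667, d = −0.75 ln(1 − 0.222223) = 0.188487 ≈ 0.188.
taxon2–taxon3: 6/36 sites differ → p ≈ 0.166667, d = −0.75 ln(1 − 0.222223) = 0.188487 ≈ 0.188.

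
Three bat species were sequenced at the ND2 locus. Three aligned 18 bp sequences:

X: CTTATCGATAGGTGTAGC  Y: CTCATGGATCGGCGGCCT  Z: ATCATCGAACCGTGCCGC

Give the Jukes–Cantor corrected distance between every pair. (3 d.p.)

d(X,Y) = 0.673, d(X,Z) = 0.548, d(Y,Z) = 0.673

X–Y: 8/18 sites differ → p ≈ 0.444444, d = −0.75 ln(1 − 0.592592) = 0.673455 ≈ 0.673.
X–Z: 7/18 sites differ → p ≈ 0.388889, d = −0.75 ln(1 − 0.518519) = 0.548166 ≈ 0.548.
Y–Z: 8/18 sites differ → p ≈ 0.444444, d = −0.75 ln(1 − 0.592592) = 0.673455 ≈ 0.673.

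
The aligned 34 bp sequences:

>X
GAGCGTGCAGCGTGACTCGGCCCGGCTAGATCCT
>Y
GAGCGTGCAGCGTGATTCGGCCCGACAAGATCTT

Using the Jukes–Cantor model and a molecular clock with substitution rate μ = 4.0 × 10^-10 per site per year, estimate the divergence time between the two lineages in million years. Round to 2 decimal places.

159.96

The sequences differ at 4 of 34 sites (16, 25, 27, 33), so p = 4/34 ≈ 0.117647.
d = −(3/4) ln(1 − 4p/3) = −0.75 ln(1 − 0.156863) = −0.75 ln(0.843137)
  = −0.75 × (-0.170626) = 0.127970 substitutions/site.
Under a molecular clock d = 2μt, so t = d/(2μ) = 0.127970 / (2 × 4.0 × 10^-10) = 159.96 million years.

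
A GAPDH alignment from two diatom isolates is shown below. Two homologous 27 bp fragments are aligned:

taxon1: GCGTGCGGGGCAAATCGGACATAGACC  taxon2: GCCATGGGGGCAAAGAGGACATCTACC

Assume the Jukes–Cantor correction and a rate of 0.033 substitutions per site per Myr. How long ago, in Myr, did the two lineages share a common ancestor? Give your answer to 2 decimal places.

5.71

The sequences differ at 8 of 27 sites (3, 4, 5, 6, 15, 16, 23, 24), so p = 8/27 ≈ 0.296296.
d = −(3/4) ln(1 − 4p/3) = −0.75 ln(1 − 0.395061) = −0.75 ln(0.604939)
  = −0.75 × (-0.502628) = 0.376971 substitutions/site.
Under a molecular clock d = 2μt, so t = d/(2μ) = 0.376971 / (2 × 0.033) = 5.71 Myr.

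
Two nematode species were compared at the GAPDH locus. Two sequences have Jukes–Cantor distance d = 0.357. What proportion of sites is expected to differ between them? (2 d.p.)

p = (3/4)(1 − e^(−4d/3)) = 0.75 × (1 − e^(-0.476)) = 0.75 × (1 − 0.621263) = 0.284053.

0.28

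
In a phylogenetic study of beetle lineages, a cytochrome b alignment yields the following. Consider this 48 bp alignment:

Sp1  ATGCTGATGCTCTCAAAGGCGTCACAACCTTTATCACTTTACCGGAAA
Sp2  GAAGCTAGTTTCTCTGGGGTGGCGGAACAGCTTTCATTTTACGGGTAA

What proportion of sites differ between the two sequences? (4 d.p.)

0.4792

The sequences differ at 23 of 48 positions.
p = 23/48 = 0.479166… ≈ 0.4792 (to 4 d.p.).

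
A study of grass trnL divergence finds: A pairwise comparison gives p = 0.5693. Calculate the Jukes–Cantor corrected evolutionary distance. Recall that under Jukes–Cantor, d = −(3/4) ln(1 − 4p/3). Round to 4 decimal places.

1.0674

d = −(3/4) ln(1 − 4p/3) = −0.75 ln(1 − 0.759067) = −0.75 ln(0.240933)
  = −0.75 × (-1.423236) = 1.067427 substitutions/site.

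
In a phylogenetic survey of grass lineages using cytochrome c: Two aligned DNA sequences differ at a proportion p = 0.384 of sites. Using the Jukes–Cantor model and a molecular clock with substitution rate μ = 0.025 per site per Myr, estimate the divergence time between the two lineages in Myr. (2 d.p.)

d = −(3/4) ln(1 − 4p/3) = −0.75 ln(1 − 0.512) = −0.75 ln(0.488)
  = −0.75 × (-0.717440) = 0.538080 substitutions/site.
Under a molecular clock d = 2μt, so t = d/(2μ) = 0.538080 / (2 × 0.025) = 10.76 Myr.

10.76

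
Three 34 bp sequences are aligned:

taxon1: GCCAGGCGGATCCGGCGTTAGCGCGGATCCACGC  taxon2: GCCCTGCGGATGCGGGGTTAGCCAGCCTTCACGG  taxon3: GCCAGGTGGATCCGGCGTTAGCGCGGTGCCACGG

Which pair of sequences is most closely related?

taxon1–taxon2: 10/34 differ, p = 0.294, d = 0.373.
taxon1–taxon3: 4/34 differ, p = 0.118, d = 0.128.
taxon2–taxon3: 11/34 differ, p = 0.324, d = 0.423.
The smallest distance is between taxon1 and taxon3.

taxon1 and taxon3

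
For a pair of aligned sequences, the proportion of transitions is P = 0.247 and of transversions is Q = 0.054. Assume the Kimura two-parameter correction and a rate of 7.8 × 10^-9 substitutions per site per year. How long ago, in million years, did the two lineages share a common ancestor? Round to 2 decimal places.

Under the Kimura two-parameter model, d = −½ ln(1 − 2P − Q) − ¼ ln(1 − 2Q).
1 − 2P − Q = 0.452, giving −½ ln(0.452) = 0.397037.
1 − 2Q = 0.892, giving −¼ ln(0.892) = 0.028572.
d = 0.397037 + 0.028572 = 0.425609.
Under a molecular clock d = 2μt, so t = d/(2μ) = 0.425609 / (2 × 7.8 × 10^-9) = 27.28 million years.

27.28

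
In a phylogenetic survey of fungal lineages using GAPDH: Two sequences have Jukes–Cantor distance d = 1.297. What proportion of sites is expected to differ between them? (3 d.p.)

0.617

p = (3/4)(1 − e^(−4d/3)) = 0.75 × (1 − e^(-1.729333)) = 0.75 × (1 − 0.177403) = 0.616948.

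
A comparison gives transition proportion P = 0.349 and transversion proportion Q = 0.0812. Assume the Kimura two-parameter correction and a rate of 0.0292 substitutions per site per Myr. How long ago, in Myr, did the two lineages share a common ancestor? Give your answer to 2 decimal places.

13.69

Under the Kimura two-parameter model, d = −½ ln(1 − 2P − Q) − ¼ ln(1 − 2Q).
1 − 2P − Q = 0.2208, giving −½ ln(0.2208) = 0.755249.
1 − 2Q = 0.8376, giving −¼ ln(0.8376) = 0.044304.
d = 0.755249 + 0.044304 = 0.799553.
Under a molecular clock d = 2μt, so t = d/(2μ) = 0.799553 / (2 × 0.0292) = 13.69 Myr.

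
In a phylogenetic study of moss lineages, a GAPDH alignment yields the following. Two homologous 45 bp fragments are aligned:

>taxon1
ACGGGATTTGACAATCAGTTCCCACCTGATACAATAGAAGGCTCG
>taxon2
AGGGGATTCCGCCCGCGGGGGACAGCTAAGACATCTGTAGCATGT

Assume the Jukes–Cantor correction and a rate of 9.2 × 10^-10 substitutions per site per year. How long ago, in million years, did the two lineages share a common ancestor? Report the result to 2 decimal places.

The sequences differ at 23 of 45 sites, so p = 23/45 ≈ 0.511111.
d = −(3/4) ln(1 − 4p/3) = −0.75 ln(1 − 0.681481) = −0.75 ln(0.318519)
  = −0.75 × (-1.144073) = 0.858055 substitutions/site.
Under a molecular clock d = 2μt, so t = d/(2μ) = 0.858055 / (2 × 9.2 × 10^-10) = 466.33 million years.

466.33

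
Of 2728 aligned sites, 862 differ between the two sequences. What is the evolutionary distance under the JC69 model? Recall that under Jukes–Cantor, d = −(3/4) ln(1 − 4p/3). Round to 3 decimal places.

0.410

p = 862/2728 ≈ 0.315982.
d = −(3/4) ln(1 − 4p/3) = −0.75 ln(1 − 0.421309) = −0.75 ln(0.578691)
  = −0.75 × (-0.546987) = 0.410240 substitutions/site.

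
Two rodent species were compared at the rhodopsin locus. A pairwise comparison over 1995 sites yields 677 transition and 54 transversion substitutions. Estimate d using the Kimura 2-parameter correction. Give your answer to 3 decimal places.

0.626

P = 677/1995 ≈ 0.339348 and Q = 54/1995 ≈ 0.027068.
Under the Kimura two-parameter model, d = −½ ln(1 − 2P − Q) − ¼ ln(1 − 2Q).
1 − 2P − Q = 0.294236, giving −½ ln(0.294236) = 0.611687.
1 − 2Q = 0.945864, giving −¼ ln(0.945864) = 0.013914.
d = 0.611687 + 0.013914 = 0.625601.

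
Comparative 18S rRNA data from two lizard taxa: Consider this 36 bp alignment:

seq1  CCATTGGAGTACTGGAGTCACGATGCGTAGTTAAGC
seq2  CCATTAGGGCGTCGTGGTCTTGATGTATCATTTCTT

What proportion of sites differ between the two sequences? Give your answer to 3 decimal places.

0.500

The sequences differ at 18 of 36 positions.
p = 18/36 = 0.500.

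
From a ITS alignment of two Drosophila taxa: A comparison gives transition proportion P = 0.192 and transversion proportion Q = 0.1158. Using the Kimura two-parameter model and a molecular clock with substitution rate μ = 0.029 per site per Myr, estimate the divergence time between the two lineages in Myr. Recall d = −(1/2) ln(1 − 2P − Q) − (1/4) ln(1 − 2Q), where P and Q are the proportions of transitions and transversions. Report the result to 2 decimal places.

Under the Kimura two-parameter model, d = −½ ln(1 − 2P − Q) − ¼ ln(1 − 2Q).
1 − 2P − Q = 0.5002, giving −½ ln(0.5002) = 0.346374.
1 − 2Q = 0.7684, giving −¼ ln(0.7684) = 0.065861.
d = 0.346374 + 0.065861 = 0.412235.
Under a molecular clock d = 2μt, so t = d/(2μ) = 0.412235 / (2 × 0.029) = 7.11 Myr.

7.11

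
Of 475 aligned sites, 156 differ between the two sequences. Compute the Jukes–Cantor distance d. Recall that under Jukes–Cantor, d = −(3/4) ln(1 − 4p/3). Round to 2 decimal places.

p = 156/475 ≈ 0.328421.
d = −(3/4) ln(1 − 4p/3) = −0.75 ln(1 − 0.437895) = −0.75 ln(0.562105)
  = −0.75 × (-0.576067) = 0.432050 substitutions/site.

0.43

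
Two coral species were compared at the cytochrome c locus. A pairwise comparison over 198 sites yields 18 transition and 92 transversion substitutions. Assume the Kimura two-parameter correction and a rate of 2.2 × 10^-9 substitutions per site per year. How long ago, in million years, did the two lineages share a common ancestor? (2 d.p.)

268.68

P = 18/198 ≈ 0.090909 and Q = 92/198 ≈ 0.464646.
Under the Kimura two-parameter model, d = −½ ln(1 − 2P − Q) − ¼ ln(1 − 2Q).
1 − 2P − Q = 0.353536, giving −½ ln(0.353536) = 0.519885.
1 − 2Q = 0.070708, giving −¼ ln(0.070708) = 0.662299.
d = 0.519885 + 0.662299 = 1.182184.
Under a molecular clock d = 2μt, so t = d/(2μ) = 1.182184 / (2 × 2.2 × 10^-9) = 268.68 million years.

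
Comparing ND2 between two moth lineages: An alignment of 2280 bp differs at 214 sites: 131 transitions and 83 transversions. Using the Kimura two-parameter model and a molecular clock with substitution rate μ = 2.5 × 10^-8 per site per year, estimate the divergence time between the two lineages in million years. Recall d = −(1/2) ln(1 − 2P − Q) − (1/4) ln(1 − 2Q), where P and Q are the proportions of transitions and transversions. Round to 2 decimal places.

2.02

P = 131/2280 ≈ 0.057456 and Q = 83/2280 ≈ 0.036404.
Under the Kimura two-parameter model, d = −½ ln(1 − 2P − Q) − ¼ ln(1 − 2Q).
1 − 2P − Q = 0.848684, giving −½ ln(0.848684) = 0.082034.
1 − 2Q = 0.927192, giving −¼ ln(0.927192) = 0.018899.
d = 0.082034 + 0.018899 = 0.100933.
Under a molecular clock d = 2μt, so t = d/(2μ) = 0.100933 / (2 × 2.5 × 10^-8) = 2.02 million years.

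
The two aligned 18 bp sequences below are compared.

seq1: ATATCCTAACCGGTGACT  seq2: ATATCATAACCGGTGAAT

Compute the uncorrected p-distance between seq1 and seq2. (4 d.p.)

The sequences differ at 2 of 18 positions (sites 6, 17).
p = 2/18 = 0.111111… ≈ 0.1111 (to 4 d.p.).

0.1111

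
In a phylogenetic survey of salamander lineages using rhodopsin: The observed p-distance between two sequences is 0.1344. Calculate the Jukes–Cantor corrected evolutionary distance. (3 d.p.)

0.148

d = −(3/4) ln(1 − 4p/3) = −0.75 ln(1 − 0.1792) = −0.75 ln(0.8208)
  = −0.75 × (-0.197476) = 0.148107 substitutions/site.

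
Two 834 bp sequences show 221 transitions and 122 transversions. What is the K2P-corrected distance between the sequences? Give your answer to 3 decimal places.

P = 221/834 ≈ 0.264988 and Q = 122/834 ≈ 0.146283.
Under the Kimura two-parameter model, d = −½ ln(1 − 2P − Q) − ¼ ln(1 − 2Q).
1 − 2P − Q = 0.323741, giving −½ ln(0.323741) = 0.563906.
1 − 2Q = 0.707434, giving −¼ ln(0.707434) = 0.086528.
d = 0.563906 + 0.086528 = 0.650434.

0.650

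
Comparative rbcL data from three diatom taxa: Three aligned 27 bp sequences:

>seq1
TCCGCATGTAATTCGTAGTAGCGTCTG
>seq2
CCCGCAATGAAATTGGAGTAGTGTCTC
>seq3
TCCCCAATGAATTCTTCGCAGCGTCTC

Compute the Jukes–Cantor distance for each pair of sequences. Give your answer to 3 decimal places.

d(seq1,seq2) = 0.441, d(seq1,seq3) = 0.377, d(seq2,seq3) = 0.441

seq1–seq2: 9/27 sites differ → p ≈ 0.333333, d = −0.75 ln(1 − 0.444444) = 0.440839 ≈ 0.441.
seq1–seq3: 8/27 sites differ → p ≈ 0.296296, d = −0.75 ln(1 − 0.395061) = 0.376971 ≈ 0.377.
seq2–seq3: 9/27 sites differ → p ≈ 0.333333, d = −0.75 ln(1 − 0.444444) = 0.440839 ≈ 0.441.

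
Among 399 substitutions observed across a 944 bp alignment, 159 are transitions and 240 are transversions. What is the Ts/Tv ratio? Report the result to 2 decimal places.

R = 159/240 = 0.6625 ≈ 0.66 (to 2 d.p.).

0.66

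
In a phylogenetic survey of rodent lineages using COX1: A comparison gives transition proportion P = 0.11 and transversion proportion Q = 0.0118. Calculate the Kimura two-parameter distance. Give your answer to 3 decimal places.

Under the Kimura two-parameter model, d = −½ ln(1 − 2P − Q) − ¼ ln(1 − 2Q).
1 − 2P − Q = 0.7682, giving −½ ln(0.7682) = 0.131853.
1 − 2Q = 0.9764, giving −¼ ln(0.9764) = 0.005971.
d = 0.131853 + 0.005971 = 0.137824.

0.138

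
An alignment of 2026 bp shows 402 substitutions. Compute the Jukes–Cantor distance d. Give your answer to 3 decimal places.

p = 402/2026 ≈ 0.198421.
d = −(3/4) ln(1 − 4p/3) = −0.75 ln(1 − 0.264561) = −0.75 ln(0.735439)
  = −0.75 × (-0.307288) = 0.230466 substitutions/site.

0.230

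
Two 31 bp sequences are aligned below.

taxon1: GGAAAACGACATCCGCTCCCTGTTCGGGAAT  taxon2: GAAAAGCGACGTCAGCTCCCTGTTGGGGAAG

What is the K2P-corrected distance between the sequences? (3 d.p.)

0.225

Of 31 sites, 3 differences are transitions and 3 are transversions, so P = 3/31 ≈ 0.096774 and Q = 3/31 ≈ 0.096774.
Under the Kimura two-parameter model, d = −½ ln(1 − 2P − Q) − ¼ ln(1 − 2Q).
1 − 2P − Q = 0.709678, giving −½ ln(0.709678) = 0.171472.
1 − 2Q = 0.806452, giving −¼ ln(0.806452) = 0.053778.
d = 0.171472 + 0.053778 = 0.225250.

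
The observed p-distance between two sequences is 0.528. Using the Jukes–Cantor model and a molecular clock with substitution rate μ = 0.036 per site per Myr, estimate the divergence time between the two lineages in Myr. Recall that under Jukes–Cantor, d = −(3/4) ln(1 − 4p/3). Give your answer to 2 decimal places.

d = −(3/4) ln(1 − 4p/3) = −0.75 ln(1 − 0.704) = −0.75 ln(0.296)
  = −0.75 × (-1.217396) = 0.913047 substitutions/site.
Under a molecular clock d = 2μt, so t = d/(2μ) = 0.913047 / (2 × 0.036) = 12.68 Myr.

12.68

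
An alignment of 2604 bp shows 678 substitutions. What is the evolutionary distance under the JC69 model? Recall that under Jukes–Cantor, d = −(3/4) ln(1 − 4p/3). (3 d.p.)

p = 678/2604 ≈ 0.260369.
d = −(3/4) ln(1 − 4p/3) = −0.75 ln(1 − 0.347159) = −0.75 ln(0.652841)
  = −0.75 × (-0.426422) = 0.319817 substitutions/site.

0.320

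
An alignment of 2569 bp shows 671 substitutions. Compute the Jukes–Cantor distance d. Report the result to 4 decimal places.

p = 671/2569 ≈ 0.261191.
d = −(3/4) ln(1 − 4p/3) = −0.75 ln(1 − 0.348255) = −0.75 ln(0.651745)
  = −0.75 × (-0.428102) = 0.321077 substitutions/site.

0.3211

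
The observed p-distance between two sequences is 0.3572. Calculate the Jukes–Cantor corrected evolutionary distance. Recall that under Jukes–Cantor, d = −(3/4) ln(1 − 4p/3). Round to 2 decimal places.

0.49

d = −(3/4) ln(1 − 4p/3) = −0.75 ln(1 − 0.476267) = −0.75 ln(0.523733)
  = −0.75 × (-0.646773) = 0.485080 substitutions/site.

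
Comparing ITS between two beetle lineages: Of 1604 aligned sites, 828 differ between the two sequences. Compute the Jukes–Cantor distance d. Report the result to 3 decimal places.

p = 828/1604 ≈ 0.516209.
d = −(3/4) ln(1 − 4p/3) = −0.75 ln(1 − 0.688279) = −0.75 ln(0.311721)
  = −0.75 × (-1.165647) = 0.874235 substitutions/site.

0.874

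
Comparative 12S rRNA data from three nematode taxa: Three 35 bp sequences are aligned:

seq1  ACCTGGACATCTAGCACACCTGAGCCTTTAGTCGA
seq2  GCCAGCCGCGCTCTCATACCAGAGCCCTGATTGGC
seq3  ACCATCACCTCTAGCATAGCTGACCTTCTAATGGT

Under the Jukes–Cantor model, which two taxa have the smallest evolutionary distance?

seq1 and seq3

seq1–seq2: 16/35 differ, p = 0.457, d = 0.705.
seq1–seq3: 12/35 differ, p = 0.343, d = 0.458.
seq2–seq3: 16/35 differ, p = 0.457, d = 0.705.
The smallest distance is between seq1 and seq3.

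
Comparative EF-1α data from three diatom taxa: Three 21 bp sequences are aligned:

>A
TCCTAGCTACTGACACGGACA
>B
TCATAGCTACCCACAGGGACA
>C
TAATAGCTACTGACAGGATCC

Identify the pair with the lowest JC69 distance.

A–B: 4/21 differ, p = 0.190, d = 0.220.
A–C: 6/21 differ, p = 0.286, d = 0.360.
B–C: 6/21 differ, p = 0.286, d = 0.360.
The smallest distance is between A and B.

A and B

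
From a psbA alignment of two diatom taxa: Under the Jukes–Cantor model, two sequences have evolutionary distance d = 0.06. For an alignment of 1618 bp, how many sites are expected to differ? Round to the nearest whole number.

Invert JC69: p = (3/4)(1 − e^(−4d/3)) = 0.75 × (1 − e^(-0.08)) = 0.75 × (1 − 0.923116) = 0.057663.
Expected differing sites = pL ≈ 0.057663 × 1618 = 93.298734 ≈ 93.

93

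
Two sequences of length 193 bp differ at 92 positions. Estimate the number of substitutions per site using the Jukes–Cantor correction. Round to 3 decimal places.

p = 92/193 ≈ 0.476684.
d = −(3/4) ln(1 − 4p/3) = −0.75 ln(1 − 0.635579) = −0.75 ln(0.364421)
  = −0.75 × (-1.009445) = 0.757084 substitutions/site.

0.757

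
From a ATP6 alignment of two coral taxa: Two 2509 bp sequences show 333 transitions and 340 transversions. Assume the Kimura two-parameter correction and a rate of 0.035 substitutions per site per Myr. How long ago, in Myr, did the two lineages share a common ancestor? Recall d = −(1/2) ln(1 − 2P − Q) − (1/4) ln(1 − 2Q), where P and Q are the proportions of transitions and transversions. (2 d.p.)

P = 333/2509 ≈ 0.132722 and Q = 340/2509 ≈ 0.135512.
Under the Kimura two-parameter model, d = −½ ln(1 − 2P − Q) − ¼ ln(1 − 2Q).
1 − 2P − Q = 0.599044, giving −½ ln(0.599044) = 0.256210.
1 − 2Q = 0.728976, giving −¼ ln(0.728976) = 0.079029.
d = 0.256210 + 0.079029 = 0.335239.
Under a molecular clock d = 2μt, so t = d/(2μ) = 0.335239 / (2 × 0.035) = 4.79 Myr.

4.79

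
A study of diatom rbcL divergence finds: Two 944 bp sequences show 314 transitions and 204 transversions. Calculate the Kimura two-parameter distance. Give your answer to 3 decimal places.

P = 314/944 ≈ 0.332627 and Q = 204/944 ≈ 0.216102.
Under the Kimura two-parameter model, d = −½ ln(1 − 2P − Q) − ¼ ln(1 − 2Q).
1 − 2P − Q = 0.118644, giving −½ ln(0.118644) = 1.065814.
1 − 2Q = 0.567796, giving −¼ ln(0.567796) = 0.141498.
d = 1.065814 + 0.141498 = 1.207312.

1.207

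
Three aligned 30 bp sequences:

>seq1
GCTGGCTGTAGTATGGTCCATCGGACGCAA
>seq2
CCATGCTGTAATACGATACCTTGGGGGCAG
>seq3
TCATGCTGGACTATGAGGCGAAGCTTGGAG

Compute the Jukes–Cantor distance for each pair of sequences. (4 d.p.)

d(seq1,seq2) = 0.5716, d(seq1,seq3) = 0.9313, d(seq2,seq3) = 0.6467

seq1–seq2: 12/30 sites differ → p = 0.4, d = −0.75 ln(1 − 0.533333) = 0.571605 ≈ 0.5716.
seq1–seq3: 16/30 sites differ → p ≈ 0.533333, d = −0.75 ln(1 − 0.711111) = 0.931285 ≈ 0.9313.
seq2–seq3: 13/30 sites differ → p ≈ 0.433333, d = −0.75 ln(1 − 0.577777) = 0.646666 ≈ 0.6467.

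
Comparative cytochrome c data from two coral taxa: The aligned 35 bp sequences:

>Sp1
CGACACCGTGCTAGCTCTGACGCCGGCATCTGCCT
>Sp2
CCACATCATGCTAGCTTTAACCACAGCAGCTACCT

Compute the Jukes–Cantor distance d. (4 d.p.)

0.3597

The sequences differ at 10 of 35 sites (2, 6, 8, 17, 19, 22, 23, 25, 29, 32), so p = 10/35 ≈ 0.285714.
d = −(3/4) ln(1 − 4p/3) = −0.75 ln(1 − 0.380952) = −0.75 ln(0.619048)
  = −0.75 × (-0.479572) = 0.359679 substitutions/site.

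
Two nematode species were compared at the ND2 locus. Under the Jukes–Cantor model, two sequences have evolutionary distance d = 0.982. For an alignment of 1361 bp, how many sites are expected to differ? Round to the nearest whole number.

745

Invert JC69: p = (3/4)(1 − e^(−4d/3)) = 0.75 × (1 − e^(-1.309333)) = 0.75 × (1 − 0.270000) = 0.547500.
Expected differing sites = pL ≈ 0.547500 × 1361 = 745.1475 ≈ 745.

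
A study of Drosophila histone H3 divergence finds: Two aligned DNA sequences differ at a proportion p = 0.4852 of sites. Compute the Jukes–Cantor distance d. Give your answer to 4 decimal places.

0.7808

d = −(3/4) ln(1 − 4p/3) = −0.75 ln(1 − 0.646933) = −0.75 ln(0.353067)
  = −0.75 × (-1.041097) = 0.780823 substitutions/site.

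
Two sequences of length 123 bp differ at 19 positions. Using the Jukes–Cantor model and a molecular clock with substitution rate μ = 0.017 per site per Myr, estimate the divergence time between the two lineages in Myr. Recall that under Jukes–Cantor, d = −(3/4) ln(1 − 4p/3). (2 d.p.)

p = 19/123 ≈ 0.154472.
d = −(3/4) ln(1 − 4p/3) = −0.75 ln(1 − 0.205963) = −0.75 ln(0.794037)
  = −0.75 × (-0.230625) = 0.172969 substitutions/site.
Under a molecular clock d = 2μt, so t = d/(2μ) = 0.172969 / (2 × 0.017) = 5.09 Myr.

5.09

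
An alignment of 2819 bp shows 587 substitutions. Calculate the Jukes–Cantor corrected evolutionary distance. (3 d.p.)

p = 587/2819 ≈ 0.20823.
d = −(3/4) ln(1 − 4p/3) = −0.75 ln(1 − 0.27764) = −0.75 ln(0.72236)
  = −0.75 × (-0.325232) = 0.243924 substitutions/site.

0.244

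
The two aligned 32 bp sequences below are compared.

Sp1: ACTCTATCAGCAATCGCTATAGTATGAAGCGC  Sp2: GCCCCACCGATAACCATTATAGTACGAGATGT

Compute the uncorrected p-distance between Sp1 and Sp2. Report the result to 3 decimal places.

0.469

The sequences differ at 15 of 32 positions.
p = 15/32 = 0.46875 ≈ 0.469 (to 3 d.p.).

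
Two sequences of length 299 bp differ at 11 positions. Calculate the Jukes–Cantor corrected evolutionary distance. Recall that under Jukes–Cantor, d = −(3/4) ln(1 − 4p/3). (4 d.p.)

0.0377

p = 11/299 ≈ 0.036789.
d = −(3/4) ln(1 − 4p/3) = −0.75 ln(1 − 0.049052) = −0.75 ln(0.950948)
  = −0.75 × (-0.050296) = 0.037722 substitutions/site.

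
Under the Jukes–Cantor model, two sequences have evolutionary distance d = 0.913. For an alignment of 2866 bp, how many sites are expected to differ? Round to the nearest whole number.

1513

Invert JC69: p = (3/4)(1 − e^(−4d/3)) = 0.75 × (1 − e^(-1.217333)) = 0.75 × (1 − 0.296019) = 0.527986.
Expected differing sites = pL ≈ 0.527986 × 2866 = 1513.207876 ≈ 1513.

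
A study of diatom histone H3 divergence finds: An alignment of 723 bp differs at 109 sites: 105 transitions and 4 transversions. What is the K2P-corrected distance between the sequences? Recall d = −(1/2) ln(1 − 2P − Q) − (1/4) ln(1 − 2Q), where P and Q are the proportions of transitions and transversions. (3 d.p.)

P = 105/723 ≈ 0.145228 and Q = 4/723 ≈ 0.005533.
Under the Kimura two-parameter model, d = −½ ln(1 − 2P − Q) − ¼ ln(1 − 2Q).
1 − 2P − Q = 0.704011, giving −½ ln(0.704011) = 0.175481.
1 − 2Q = 0.988934, giving −¼ ln(0.988934) = 0.002782.
d = 0.175481 + 0.002782 = 0.178263.

0.178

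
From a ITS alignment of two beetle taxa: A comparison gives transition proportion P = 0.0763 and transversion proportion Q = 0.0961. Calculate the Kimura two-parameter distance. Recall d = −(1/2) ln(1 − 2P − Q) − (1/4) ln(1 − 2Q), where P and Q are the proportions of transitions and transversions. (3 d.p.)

Under the Kimura two-parameter model, d = −½ ln(1 − 2P − Q) − ¼ ln(1 − 2Q).
1 − 2P − Q = 0.7513, giving −½ ln(0.7513) = 0.142975.
1 − 2Q = 0.8078, giving −¼ ln(0.8078) = 0.053360.
d = 0.142975 + 0.053360 = 0.196335.

0.196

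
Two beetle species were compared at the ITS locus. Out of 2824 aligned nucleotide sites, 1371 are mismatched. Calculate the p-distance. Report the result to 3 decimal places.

p = 1371/2824 = 0.485481… ≈ 0.485 (to 3 d.p.).

0.485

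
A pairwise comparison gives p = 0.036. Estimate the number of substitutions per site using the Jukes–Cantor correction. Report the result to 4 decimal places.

0.0369

d = −(3/4) ln(1 − 4p/3) = −0.75 ln(1 − 0.048) = −0.75 ln(0.952)
  = −0.75 × (-0.049190) = 0.036893 substitutions/site.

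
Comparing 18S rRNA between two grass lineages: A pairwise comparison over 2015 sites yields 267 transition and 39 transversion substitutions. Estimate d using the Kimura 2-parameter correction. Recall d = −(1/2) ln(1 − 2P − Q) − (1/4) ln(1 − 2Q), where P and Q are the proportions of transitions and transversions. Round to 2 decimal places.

0.18

P = 267/2015 ≈ 0.132506 and Q = 39/2015 ≈ 0.019355.
Under the Kimura two-parameter model, d = −½ ln(1 − 2P − Q) − ¼ ln(1 − 2Q).
1 − 2P − Q = 0.715633, giving −½ ln(0.715633) = 0.167294.
1 − 2Q = 0.96129, giving −¼ ln(0.96129) = 0.009870.
d = 0.167294 + 0.009870 = 0.177164.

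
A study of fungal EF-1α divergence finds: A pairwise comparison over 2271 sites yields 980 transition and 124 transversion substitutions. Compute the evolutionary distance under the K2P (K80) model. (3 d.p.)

1.277

P = 980/2271 ≈ 0.431528 and Q = 124/2271 ≈ 0.054601.
Under the Kimura two-parameter model, d = −½ ln(1 − 2P − Q) − ¼ ln(1 − 2Q).
1 − 2P − Q = 0.082343, giving −½ ln(0.082343) = 1.248431.
1 − 2Q = 0.890798, giving −¼ ln(0.890798) = 0.028909.
d = 1.248431 + 0.028909 = 1.277340.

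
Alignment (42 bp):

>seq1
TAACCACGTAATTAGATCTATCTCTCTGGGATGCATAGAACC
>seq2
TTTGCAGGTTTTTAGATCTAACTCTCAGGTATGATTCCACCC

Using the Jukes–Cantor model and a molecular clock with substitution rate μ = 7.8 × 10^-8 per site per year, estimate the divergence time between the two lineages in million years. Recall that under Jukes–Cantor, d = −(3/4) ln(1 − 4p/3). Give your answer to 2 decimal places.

The sequences differ at 14 of 42 sites, so p = 14/42 ≈ 0.333333.
d = −(3/4) ln(1 − 4p/3) = −0.75 ln(1 − 0.444444) = −0.75 ln(0.555556)
  = −0.75 × (-0.587786) = 0.440840 substitutions/site.
Under a molecular clock d = 2μt, so t = d/(2μ) = 0.440840 / (2 × 7.8 × 10^-8) = 2.83 million years.

2.83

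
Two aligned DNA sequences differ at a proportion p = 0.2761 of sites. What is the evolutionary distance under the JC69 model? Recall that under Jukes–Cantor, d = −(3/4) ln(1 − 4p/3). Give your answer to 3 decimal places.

d = −(3/4) ln(1 − 4p/3) = −0.75 ln(1 − 0.368133) = −0.75 ln(0.631867)
  = −0.75 × (-0.459076) = 0.344307 substitutions/site.

0.344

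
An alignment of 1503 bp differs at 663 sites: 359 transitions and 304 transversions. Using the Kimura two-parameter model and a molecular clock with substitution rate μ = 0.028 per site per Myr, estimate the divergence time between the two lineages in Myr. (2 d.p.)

P = 359/1503 ≈ 0.238856 and Q = 304/1503 ≈ 0.202262.
Under the Kimura two-parameter model, d = −½ ln(1 − 2P − Q) − ¼ ln(1 − 2Q).
1 − 2P − Q = 0.320026, giving −½ ln(0.320026) = 0.569677.
1 − 2Q = 0.595476, giving −¼ ln(0.595476) = 0.129599.
d = 0.569677 + 0.129599 = 0.699276.
Under a molecular clock d = 2μt, so t = d/(2μ) = 0.699276 / (2 × 0.028) = 12.49 Myr.

12.49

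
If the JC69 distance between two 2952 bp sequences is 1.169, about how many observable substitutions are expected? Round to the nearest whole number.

1748

Invert JC69: p = (3/4)(1 − e^(−4d/3)) = 0.75 × (1 − e^(-1.558667)) = 0.75 × (1 − 0.210416) = 0.592188.
Expected differing sites = pL ≈ 0.592188 × 2952 = 1748.138976 ≈ 1748.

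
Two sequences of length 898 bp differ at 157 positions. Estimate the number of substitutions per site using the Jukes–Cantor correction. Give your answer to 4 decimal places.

p = 157/898 ≈ 0.174833.
d = −(3/4) ln(1 − 4p/3) = −0.75 ln(1 − 0.233111) = −0.75 ln(0.766889)
  = −0.75 × (-0.265413) = 0.199060 substitutions/site.

0.1991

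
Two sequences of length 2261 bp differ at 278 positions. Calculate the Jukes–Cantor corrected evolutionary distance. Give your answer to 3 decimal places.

p = 278/2261 ≈ 0.122954.
d = −(3/4) ln(1 − 4p/3) = −0.75 ln(1 − 0.163939) = −0.75 ln(0.836061)
  = −0.75 × (-0.179054) = 0.134291 substitutions/site.

0.134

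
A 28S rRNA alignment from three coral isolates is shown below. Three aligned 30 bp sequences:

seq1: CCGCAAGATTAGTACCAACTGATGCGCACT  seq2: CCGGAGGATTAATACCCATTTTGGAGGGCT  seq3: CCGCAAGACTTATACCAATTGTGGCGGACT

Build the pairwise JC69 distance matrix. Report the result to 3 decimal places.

d(seq1,seq2) = 0.503, d(seq1,seq3) = 0.280, d(seq2,seq3) = 0.330

seq1–seq2: 11/30 sites differ → p ≈ 0.366667, d = −0.75 ln(1 − 0.488889) = 0.503376 ≈ 0.503.
seq1–seq3: 7/30 sites differ → p ≈ 0.233333, d = −0.75 ln(1 − 0.311111) = 0.279506 ≈ 0.280.
seq2–seq3: 8/30 sites differ → p ≈ 0.266667, d = −0.75 ln(1 − 0.355556) = 0.329526 ≈ 0.330.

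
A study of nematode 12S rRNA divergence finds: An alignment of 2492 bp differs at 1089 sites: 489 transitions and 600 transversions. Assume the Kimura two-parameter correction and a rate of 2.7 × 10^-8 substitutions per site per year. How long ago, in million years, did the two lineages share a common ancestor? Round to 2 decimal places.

12.33

P = 489/2492 ≈ 0.196228 and Q = 600/2492 ≈ 0.24077.
Under the Kimura two-parameter model, d = −½ ln(1 − 2P − Q) − ¼ ln(1 − 2Q).
1 − 2P − Q = 0.366774, giving −½ ln(0.366774) = 0.501505.
1 − 2Q = 0.51846, giving −¼ ln(0.51846) = 0.164223.
d = 0.501505 + 0.164223 = 0.665728.
Under a molecular clock d = 2μt, so t = d/(2μ) = 0.665728 / (2 × 2.7 × 10^-8) = 12.33 million years.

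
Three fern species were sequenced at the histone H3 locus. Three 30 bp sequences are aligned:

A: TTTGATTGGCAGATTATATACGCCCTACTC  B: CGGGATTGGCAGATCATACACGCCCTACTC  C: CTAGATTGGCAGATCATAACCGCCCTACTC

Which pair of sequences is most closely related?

A–B: 5/30 differ, p = 0.167, d = 0.188.
A–C: 5/30 differ, p = 0.167, d = 0.188.
B–C: 4/30 differ, p = 0.133, d = 0.147.
The smallest distance is between B and C.

B and C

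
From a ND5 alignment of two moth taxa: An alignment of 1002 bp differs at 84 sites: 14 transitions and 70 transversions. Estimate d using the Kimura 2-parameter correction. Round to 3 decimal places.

P = 14/1002 ≈ 0.013972 and Q = 70/1002 ≈ 0.06986.
Under the Kimura two-parameter model, d = −½ ln(1 − 2P − Q) − ¼ ln(1 − 2Q).
1 − 2P − Q = 0.902196, giving −½ ln(0.902196) = 0.051462.
1 − 2Q = 0.86028, giving −¼ ln(0.86028) = 0.037624.
d = 0.051462 + 0.037624 = 0.089086.

0.089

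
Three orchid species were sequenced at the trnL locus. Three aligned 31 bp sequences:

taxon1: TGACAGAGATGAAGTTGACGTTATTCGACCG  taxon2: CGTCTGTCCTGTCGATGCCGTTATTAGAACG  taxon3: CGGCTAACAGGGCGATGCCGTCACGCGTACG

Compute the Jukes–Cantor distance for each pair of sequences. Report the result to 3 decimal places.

taxon1–taxon2: 12/31 sites differ → p ≈ 0.387097, d = −0.75 ln(1 − 0.516129) = 0.544453 ≈ 0.544.
taxon1–taxon3: 15/31 sites differ → p ≈ 0.483871, d = −0.75 ln(1 − 0.645161) = 0.777068 ≈ 0.777.
taxon2–taxon3: 11/31 sites differ → p ≈ 0.354839, d = −0.75 ln(1 − 0.473119) = 0.480585 ≈ 0.481.

d(taxon1,taxon2) = 0.544, d(taxon1,taxon3) = 0.777, d(taxon2,taxon3) = 0.481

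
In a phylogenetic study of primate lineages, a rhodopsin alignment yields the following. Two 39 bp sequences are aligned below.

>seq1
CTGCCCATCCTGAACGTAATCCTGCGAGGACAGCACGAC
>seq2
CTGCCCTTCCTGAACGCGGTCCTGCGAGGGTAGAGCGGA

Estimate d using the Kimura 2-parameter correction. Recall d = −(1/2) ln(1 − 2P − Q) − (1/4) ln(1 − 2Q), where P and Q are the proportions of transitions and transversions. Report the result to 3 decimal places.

0.328

Of 39 sites, 7 differences are transitions and 3 are transversions, so P = 7/39 ≈ 0.179487 and Q = 3/39 ≈ 0.076923.
Under the Kimura two-parameter model, d = −½ ln(1 − 2P − Q) − ¼ ln(1 − 2Q).
1 − 2P − Q = 0.564103, giving −½ ln(0.564103) = 0.286259.
1 − 2Q = 0.846154, giving −¼ ln(0.846154) = 0.041763.
d = 0.286259 + 0.041763 = 0.328022.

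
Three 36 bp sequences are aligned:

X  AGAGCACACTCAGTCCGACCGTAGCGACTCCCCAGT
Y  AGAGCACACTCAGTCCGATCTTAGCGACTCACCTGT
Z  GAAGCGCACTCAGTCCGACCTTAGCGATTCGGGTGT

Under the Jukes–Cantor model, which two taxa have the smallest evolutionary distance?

X–Y: 4/36 differ, p = 0.111, d = 0.120.
X–Z: 9/36 differ, p = 0.250, d = 0.304.
Y–Z: 8/36 differ, p = 0.222, d = 0.264.
The smallest distance is between X and Y.

X and Y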